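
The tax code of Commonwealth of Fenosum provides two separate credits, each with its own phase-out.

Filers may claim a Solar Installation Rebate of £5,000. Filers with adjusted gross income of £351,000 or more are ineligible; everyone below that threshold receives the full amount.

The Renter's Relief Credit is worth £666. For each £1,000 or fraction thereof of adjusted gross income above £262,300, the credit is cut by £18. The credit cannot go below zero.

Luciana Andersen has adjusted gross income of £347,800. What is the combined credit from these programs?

£5,000

Solar Installation Rebate: £347,800 is below the £351,000 cutoff, so the full £5,000 applies.
Renter's Relief Credit: income exceeds £262,300 by £85,500 → 86 increments × £18 = £1,548 ≥ base, so the credit is £0.
Total: £5,000 + £0 = £5,000.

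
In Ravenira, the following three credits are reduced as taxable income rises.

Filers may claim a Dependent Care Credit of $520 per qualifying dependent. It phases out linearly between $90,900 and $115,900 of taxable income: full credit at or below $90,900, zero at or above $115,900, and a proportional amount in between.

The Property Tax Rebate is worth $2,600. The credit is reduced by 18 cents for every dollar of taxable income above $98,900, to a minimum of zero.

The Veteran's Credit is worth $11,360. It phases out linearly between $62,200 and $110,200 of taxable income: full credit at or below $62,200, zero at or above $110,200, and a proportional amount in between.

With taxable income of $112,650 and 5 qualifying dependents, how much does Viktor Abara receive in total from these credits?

Dependent Care Credit: base = 5 × $520 = $2,600. $112,650 is $21,750 into a $25,000 phase-out range, leaving 3,250/25,000 of the credit: $2,600 × 3,250/25,000 = $338.
Property Tax Rebate: 18% of the $13,750 excess over $98,900 is $2,475; credit = $2,600 − $2,475 = $125.
Veteran's Credit: $112,650 is at or above $110,200, so the credit is $0.
Total: $338 + $125 + $0 = $463.

$463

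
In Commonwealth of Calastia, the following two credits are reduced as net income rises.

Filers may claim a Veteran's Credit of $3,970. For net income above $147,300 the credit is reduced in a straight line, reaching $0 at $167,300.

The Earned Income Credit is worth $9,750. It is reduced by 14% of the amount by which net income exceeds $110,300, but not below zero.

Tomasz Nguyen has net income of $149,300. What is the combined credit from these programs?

$7,863

Veteran's Credit: $149,300 is $2,000 into a $20,000 phase-out range, leaving 18,000/20,000 of the credit: $3,970 × 18,000/20,000 = $3,573.
Earned Income Credit: 14% of the $39,000 excess over $110,300 is $5,460; credit = $9,750 − $5,460 = $4,290.
Total: $3,573 + $4,290 = $7,863.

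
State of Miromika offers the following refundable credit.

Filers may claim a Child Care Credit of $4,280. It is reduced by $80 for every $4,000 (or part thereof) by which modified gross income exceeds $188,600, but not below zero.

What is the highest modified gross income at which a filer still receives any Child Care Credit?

$400,600

After 53 increments the reduction is 53 × $80 = $4,240, leaving $40; one more increment wipes it out. Increment 53 ends at excess 53 × $4,000 = $212,000, so the highest qualifying income is $188,600 + $212,000 = $400,600.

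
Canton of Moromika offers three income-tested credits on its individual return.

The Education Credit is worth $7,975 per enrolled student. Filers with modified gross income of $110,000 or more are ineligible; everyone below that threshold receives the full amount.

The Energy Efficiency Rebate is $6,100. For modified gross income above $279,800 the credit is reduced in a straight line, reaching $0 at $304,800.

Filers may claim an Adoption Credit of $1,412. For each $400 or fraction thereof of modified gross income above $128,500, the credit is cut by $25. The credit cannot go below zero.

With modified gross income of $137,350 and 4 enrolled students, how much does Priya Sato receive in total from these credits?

$6,937

Education Credit: base = 4 × $7,975 = $31,900. $137,350 meets or exceeds the $110,000 cutoff, so the credit is $0.
Energy Efficiency Rebate: $137,350 is at or below the $279,800 threshold, so the full $6,100 applies.
Adoption Credit: income exceeds $128,500 by $8,850, which is 23 full-or-partial $400 increments; reduction = 23 × $25 = $575, leaving $837.
Total: $0 + $6,100 + $837 = $6,937.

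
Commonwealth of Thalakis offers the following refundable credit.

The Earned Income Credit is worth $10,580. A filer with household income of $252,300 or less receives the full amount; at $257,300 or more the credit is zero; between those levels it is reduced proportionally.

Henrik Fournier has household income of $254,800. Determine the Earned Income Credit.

$5,290

Earned Income Credit: $254,800 is $2,500 into a $5,000 phase-out range, leaving 2,500/5,000 of the credit: $10,580 × 2,500/5,000 = $5,290.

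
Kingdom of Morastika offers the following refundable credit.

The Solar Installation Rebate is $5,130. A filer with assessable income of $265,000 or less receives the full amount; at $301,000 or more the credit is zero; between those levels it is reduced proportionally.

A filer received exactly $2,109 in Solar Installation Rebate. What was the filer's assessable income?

$2,109 is 2,109/5,130 of the full $5,130, so 3,021/5,130 of the $36,000 range has been used: income = $265,000 + $36,000 × 3,021/5,130 = $286,200.

$286,200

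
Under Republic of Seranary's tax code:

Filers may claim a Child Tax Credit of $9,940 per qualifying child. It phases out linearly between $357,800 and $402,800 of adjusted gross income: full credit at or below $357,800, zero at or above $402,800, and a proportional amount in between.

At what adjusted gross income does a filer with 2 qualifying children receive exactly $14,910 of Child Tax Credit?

Full credit = 2 × $9,940 = $19,880.
$14,910 is 14,910/19,880 of the full $19,880, so 4,970/19,880 of the $45,000 range has been used: income = $357,800 + $45,000 × 4,970/19,880 = $369,050.

$369,050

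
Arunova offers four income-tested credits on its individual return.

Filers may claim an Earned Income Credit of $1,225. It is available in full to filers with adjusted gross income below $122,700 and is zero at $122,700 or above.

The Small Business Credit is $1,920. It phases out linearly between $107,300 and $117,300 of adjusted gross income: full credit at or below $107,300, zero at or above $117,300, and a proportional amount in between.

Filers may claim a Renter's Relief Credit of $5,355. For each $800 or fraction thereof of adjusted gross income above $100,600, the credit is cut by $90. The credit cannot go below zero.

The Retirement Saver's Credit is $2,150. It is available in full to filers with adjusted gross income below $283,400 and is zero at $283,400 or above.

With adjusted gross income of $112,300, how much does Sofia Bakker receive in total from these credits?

Earned Income Credit: $112,300 is below the $122,700 cutoff, so the full $1,225 applies.
Small Business Credit: $112,300 is $5,000 into a $10,000 phase-out range, leaving 5,000/10,000 of the credit: $1,920 × 5,000/10,000 = $960.
Renter's Relief Credit: income exceeds $100,600 by $11,700, which is 15 full-or-partial $800 increments; reduction = 15 × $90 = $1,350, leaving $4,005.
Retirement Saver's Credit: $112,300 is below the $283,400 cutoff, so the full $2,150 applies.
Total: $1,225 + $960 + $4,005 + $2,150 = $8,340.

$8,340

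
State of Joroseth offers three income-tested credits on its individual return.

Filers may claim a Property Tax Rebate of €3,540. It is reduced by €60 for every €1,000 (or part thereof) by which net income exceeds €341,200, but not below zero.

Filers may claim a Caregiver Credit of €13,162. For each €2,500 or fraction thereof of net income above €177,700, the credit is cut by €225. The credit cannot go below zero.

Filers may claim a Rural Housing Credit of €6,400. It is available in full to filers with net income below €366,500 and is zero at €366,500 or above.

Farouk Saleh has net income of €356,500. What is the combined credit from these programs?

€8,980

Property Tax Rebate: income exceeds €341,200 by €15,300, which is 16 full-or-partial €1,000 increments; reduction = 16 × €60 = €960, leaving €2,580.
Caregiver Credit: income exceeds €177,700 by €178,800 → 72 increments × €225 = €16,200 ≥ base, so the credit is €0.
Rural Housing Credit: €356,500 is below the €366,500 cutoff, so the full €6,400 applies.
Total: €2,580 + €0 + €6,400 = €8,980.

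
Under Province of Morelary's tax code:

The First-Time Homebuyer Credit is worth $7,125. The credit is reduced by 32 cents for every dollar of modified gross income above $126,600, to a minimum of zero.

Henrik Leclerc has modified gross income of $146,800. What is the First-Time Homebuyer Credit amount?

$661

First-Time Homebuyer Credit: 32% of the $20,200 excess over $126,600 is $6,464; credit = $7,125 − $6,464 = $661.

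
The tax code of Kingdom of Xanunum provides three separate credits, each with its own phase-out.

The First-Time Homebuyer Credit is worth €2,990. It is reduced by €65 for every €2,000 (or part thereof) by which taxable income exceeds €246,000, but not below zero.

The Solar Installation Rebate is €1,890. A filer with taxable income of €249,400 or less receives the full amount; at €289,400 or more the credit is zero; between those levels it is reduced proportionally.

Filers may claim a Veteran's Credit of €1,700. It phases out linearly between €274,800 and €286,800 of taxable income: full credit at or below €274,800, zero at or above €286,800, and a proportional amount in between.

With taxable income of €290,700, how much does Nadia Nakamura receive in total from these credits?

€1,495

First-Time Homebuyer Credit: income exceeds €246,000 by €44,700, which is 23 full-or-partial €2,000 increments; reduction = 23 × €65 = €1,495, leaving €1,495.
Solar Installation Rebate: €290,700 is at or above €289,400, so the credit is €0.
Veteran's Credit: €290,700 is at or above €286,800, so the credit is €0.
Total: €1,495 + €0 + €0 = €1,495.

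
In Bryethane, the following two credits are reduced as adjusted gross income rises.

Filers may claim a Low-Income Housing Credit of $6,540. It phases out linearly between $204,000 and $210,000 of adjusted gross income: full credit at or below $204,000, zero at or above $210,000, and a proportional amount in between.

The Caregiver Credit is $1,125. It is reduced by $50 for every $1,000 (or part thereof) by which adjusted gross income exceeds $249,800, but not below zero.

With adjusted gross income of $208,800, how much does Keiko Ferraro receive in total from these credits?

$2,433

Low-Income Housing Credit: $208,800 is $4,800 into a $6,000 phase-out range, leaving 1,200/6,000 of the credit: $6,540 × 1,200/6,000 = $1,308.
Caregiver Credit: $208,800 is at or below the $249,800 threshold, so the full $1,125 applies.
Total: $1,308 + $1,125 = $2,433.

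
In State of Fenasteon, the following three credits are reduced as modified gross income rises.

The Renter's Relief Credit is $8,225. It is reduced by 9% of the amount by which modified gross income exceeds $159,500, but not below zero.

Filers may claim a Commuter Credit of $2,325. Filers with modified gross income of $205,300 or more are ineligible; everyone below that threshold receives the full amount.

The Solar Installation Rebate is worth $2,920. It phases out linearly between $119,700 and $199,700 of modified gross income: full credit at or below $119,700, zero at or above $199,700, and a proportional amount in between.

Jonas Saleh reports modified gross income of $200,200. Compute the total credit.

$6,887

Renter's Relief Credit: 9% of the $40,700 excess over $159,500 is $3,663; credit = $8,225 − $3,663 = $4,562.
Commuter Credit: $200,200 is below the $205,300 cutoff, so the full $2,325 applies.
Solar Installation Rebate: $200,200 is at or above $199,700, so the credit is $0.
Total: $4,562 + $2,325 + $0 = $6,887.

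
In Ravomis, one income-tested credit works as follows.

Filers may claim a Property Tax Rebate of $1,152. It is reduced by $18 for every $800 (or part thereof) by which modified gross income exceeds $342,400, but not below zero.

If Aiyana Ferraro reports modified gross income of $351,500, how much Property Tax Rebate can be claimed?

Property Tax Rebate: income exceeds $342,400 by $9,100, which is 12 full-or-partial $800 increments; reduction = 12 × $18 = $216, leaving $936.

$936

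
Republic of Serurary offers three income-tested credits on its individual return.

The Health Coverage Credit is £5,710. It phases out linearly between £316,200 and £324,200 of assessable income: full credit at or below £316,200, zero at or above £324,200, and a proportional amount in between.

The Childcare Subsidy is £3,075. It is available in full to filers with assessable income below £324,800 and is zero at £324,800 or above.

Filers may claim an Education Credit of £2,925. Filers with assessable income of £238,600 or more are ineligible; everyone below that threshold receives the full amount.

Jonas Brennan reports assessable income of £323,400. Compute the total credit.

Health Coverage Credit: £323,400 is £7,200 into a £8,000 phase-out range, leaving 800/8,000 of the credit: £5,710 × 800/8,000 = £571.
Childcare Subsidy: £323,400 is below the £324,800 cutoff, so the full £3,075 applies.
Education Credit: £323,400 meets or exceeds the £238,600 cutoff, so the credit is £0.
Total: £571 + £3,075 + £0 = £3,646.

£3,646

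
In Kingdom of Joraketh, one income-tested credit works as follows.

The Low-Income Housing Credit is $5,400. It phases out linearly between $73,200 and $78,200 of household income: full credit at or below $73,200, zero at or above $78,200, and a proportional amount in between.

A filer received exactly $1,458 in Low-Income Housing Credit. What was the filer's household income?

$76,850

$1,458 is 1,458/5,400 of the full $5,400, so 3,942/5,400 of the $5,000 range has been used: income = $73,200 + $5,000 × 3,942/5,400 = $76,850.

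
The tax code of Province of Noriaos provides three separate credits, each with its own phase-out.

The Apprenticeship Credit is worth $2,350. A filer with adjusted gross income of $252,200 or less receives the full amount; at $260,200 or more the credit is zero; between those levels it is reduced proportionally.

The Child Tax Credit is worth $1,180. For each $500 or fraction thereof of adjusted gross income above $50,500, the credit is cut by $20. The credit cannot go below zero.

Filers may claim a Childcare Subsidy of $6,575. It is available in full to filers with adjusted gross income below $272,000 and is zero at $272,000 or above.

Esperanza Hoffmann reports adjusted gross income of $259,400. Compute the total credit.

$6,810

Apprenticeship Credit: $259,400 is $7,200 into a $8,000 phase-out range, leaving 800/8,000 of the credit: $2,350 × 800/8,000 = $235.
Child Tax Credit: income exceeds $50,500 by $208,900 → 418 increments × $20 = $8,360 ≥ base, so the credit is $0.
Childcare Subsidy: $259,400 is below the $272,000 cutoff, so the full $6,575 applies.
Total: $235 + $0 + $6,575 = $6,810.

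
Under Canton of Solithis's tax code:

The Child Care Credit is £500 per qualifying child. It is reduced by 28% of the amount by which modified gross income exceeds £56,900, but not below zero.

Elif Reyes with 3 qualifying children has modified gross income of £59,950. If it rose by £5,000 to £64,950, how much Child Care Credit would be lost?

£646

At £59,950 — base = 3 × £500 = £1,500. 28% of the £3,050 excess over £56,900 is £854; credit = £1,500 − £854 = £646.
At £64,950 — base = 3 × £500 = £1,500. 28% of the £8,050 excess over £56,900 is £2,254 ≥ base, so the credit is £0.
Lost: £646 − £0 = £646.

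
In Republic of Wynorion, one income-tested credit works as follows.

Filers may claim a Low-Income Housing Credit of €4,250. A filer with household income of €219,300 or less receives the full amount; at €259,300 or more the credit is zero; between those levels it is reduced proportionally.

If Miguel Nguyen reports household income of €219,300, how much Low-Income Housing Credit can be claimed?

€4,250

Low-Income Housing Credit: €219,300 is at or below the €219,300 threshold, so the full €4,250 applies.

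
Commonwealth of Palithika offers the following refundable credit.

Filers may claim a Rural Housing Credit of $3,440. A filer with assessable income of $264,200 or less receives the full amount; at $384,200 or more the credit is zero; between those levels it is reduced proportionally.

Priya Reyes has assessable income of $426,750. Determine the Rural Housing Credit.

Rural Housing Credit: $426,750 is at or above $384,200, so the credit is $0.

$0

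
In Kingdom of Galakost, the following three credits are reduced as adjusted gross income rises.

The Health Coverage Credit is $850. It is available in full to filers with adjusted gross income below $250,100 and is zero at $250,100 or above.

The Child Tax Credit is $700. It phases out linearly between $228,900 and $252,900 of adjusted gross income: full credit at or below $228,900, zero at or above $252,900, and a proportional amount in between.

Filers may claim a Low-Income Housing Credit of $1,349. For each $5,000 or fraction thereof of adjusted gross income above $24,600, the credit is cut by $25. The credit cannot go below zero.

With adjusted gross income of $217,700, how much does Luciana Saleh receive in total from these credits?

$1,924

Health Coverage Credit: $217,700 is below the $250,100 cutoff, so the full $850 applies.
Child Tax Credit: $217,700 is at or below the $228,900 threshold, so the full $700 applies.
Low-Income Housing Credit: income exceeds $24,600 by $193,100, which is 39 full-or-partial $5,000 increments; reduction = 39 × $25 = $975, leaving $374.
Total: $850 + $700 + $374 = $1,924.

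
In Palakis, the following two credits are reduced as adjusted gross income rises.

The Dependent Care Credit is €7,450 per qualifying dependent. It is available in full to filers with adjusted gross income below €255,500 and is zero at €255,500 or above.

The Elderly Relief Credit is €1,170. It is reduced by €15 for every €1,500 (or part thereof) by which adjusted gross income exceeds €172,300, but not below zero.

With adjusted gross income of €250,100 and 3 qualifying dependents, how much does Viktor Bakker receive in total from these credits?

Dependent Care Credit: base = 3 × €7,450 = €22,350. €250,100 is below the €255,500 cutoff, so the full €22,350 applies.
Elderly Relief Credit: income exceeds €172,300 by €77,800, which is 52 full-or-partial €1,500 increments; reduction = 52 × €15 = €780, leaving €390.
Total: €22,350 + €390 = €22,740.

€22,740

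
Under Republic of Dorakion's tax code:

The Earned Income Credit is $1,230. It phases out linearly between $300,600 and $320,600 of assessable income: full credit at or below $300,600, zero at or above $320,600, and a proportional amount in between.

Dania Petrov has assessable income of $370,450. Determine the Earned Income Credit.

$0

Earned Income Credit: $370,450 is at or above $320,600, so the credit is $0.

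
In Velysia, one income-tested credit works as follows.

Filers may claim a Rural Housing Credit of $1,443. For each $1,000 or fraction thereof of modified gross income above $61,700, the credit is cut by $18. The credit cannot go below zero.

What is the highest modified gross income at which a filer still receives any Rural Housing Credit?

After 80 increments the reduction is 80 × $18 = $1,440, leaving $3; one more increment wipes it out. Increment 80 ends at excess 80 × $1,000 = $80,000, so the highest qualifying income is $61,700 + $80,000 = $141,700.

$141,700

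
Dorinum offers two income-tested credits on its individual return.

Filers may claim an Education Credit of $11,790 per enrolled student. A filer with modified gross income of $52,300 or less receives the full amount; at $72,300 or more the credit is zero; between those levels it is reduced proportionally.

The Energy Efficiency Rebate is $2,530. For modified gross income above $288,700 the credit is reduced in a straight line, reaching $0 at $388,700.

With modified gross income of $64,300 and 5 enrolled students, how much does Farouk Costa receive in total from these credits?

Education Credit: base = 5 × $11,790 = $58,950. $64,300 is $12,000 into a $20,000 phase-out range, leaving 8,000/20,000 of the credit: $58,950 × 8,000/20,000 = $23,580.
Energy Efficiency Rebate: $64,300 is at or below the $288,700 threshold, so the full $2,530 applies.
Total: $23,580 + $2,530 = $26,110.

$26,110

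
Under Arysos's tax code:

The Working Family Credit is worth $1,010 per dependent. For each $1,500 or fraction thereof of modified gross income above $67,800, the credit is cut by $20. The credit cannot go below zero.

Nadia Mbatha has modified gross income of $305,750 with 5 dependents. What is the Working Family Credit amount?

Working Family Credit: base = 5 × $1,010 = $5,050. income exceeds $67,800 by $237,950, which is 159 full-or-partial $1,500 increments; reduction = 159 × $20 = $3,180, leaving $1,870.

$1,870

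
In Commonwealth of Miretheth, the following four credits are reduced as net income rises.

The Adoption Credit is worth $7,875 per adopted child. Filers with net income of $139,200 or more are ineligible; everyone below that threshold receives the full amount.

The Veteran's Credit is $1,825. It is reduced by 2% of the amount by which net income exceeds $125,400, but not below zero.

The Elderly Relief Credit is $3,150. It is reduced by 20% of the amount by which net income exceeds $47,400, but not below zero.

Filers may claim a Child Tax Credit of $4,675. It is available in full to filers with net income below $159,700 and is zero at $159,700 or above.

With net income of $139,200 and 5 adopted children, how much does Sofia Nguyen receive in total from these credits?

Adoption Credit: base = 5 × $7,875 = $39,375. $139,200 meets or exceeds the $139,200 cutoff, so the credit is $0.
Veteran's Credit: 2% of the $13,800 excess over $125,400 is $276; credit = $1,825 − $276 = $1,549.
Elderly Relief Credit: 20% of the $91,800 excess over $47,400 is $18,360 ≥ base, so the credit is $0.
Child Tax Credit: $139,200 is below the $159,700 cutoff, so the full $4,675 applies.
Total: $0 + $1,549 + $0 + $4,675 = $6,224.

$6,224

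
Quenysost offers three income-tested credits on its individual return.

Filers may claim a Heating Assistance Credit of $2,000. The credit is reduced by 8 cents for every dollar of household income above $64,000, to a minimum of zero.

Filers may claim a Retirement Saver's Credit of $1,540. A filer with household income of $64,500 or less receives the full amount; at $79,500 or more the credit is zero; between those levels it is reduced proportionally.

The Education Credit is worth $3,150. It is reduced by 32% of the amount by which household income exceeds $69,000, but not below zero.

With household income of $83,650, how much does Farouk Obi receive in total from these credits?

$428

Heating Assistance Credit: 8% of the $19,650 excess over $64,000 is $1,572; credit = $2,000 − $1,572 = $428.
Retirement Saver's Credit: $83,650 is at or above $79,500, so the credit is $0.
Education Credit: 32% of the $14,650 excess over $69,000 is $4,688 ≥ base, so the credit is $0.
Total: $428 + $0 + $0 = $428.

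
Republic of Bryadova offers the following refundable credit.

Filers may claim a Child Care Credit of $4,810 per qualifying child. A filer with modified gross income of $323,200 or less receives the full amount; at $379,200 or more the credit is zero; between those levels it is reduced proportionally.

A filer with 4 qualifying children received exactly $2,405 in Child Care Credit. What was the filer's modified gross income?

$372,200

Full credit = 4 × $4,810 = $19,240.
$2,405 is 2,405/19,240 of the full $19,240, so 16,835/19,240 of the $56,000 range has been used: income = $323,200 + $56,000 × 16,835/19,240 = $372,200.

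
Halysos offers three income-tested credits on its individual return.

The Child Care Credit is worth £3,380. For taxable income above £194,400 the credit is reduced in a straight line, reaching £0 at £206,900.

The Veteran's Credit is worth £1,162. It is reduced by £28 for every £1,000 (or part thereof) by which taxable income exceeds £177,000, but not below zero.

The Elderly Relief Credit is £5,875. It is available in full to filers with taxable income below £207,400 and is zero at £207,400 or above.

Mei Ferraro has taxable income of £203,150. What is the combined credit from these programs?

Child Care Credit: £203,150 is £8,750 into a £12,500 phase-out range, leaving 3,750/12,500 of the credit: £3,380 × 3,750/12,500 = £1,014.
Veteran's Credit: income exceeds £177,000 by £26,150, which is 27 full-or-partial £1,000 increments; reduction = 27 × £28 = £756, leaving £406.
Elderly Relief Credit: £203,150 is below the £207,400 cutoff, so the full £5,875 applies.
Total: £1,014 + £406 + £5,875 = £7,295.

£7,295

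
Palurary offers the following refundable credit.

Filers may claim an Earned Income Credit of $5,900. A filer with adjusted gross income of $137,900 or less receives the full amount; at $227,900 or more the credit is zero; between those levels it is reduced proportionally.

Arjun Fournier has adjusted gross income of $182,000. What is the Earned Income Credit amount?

Earned Income Credit: $182,000 is $44,100 into a $90,000 phase-out range, leaving 45,900/90,000 of the credit: $5,900 × 45,900/90,000 = $3,009.

$3,009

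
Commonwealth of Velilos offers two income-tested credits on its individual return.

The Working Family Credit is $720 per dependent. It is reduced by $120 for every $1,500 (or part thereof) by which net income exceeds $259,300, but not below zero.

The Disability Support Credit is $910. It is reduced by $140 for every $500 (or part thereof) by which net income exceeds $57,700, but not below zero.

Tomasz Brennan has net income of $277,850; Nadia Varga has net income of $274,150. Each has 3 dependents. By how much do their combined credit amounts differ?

$360

Tomasz ($277,850): Working Family Credit: base = 3 × $720 = $2,160. income exceeds $259,300 by $18,550, which is 13 full-or-partial $1,500 increments; reduction = 13 × $120 = $1,560, leaving $600. Disability Support Credit: income exceeds $57,700 by $220,150 → 441 increments × $140 = $61,740 ≥ base, so the credit is $0. total $600 + $0 = $600
Nadia ($274,150): Working Family Credit: base = 3 × $720 = $2,160. income exceeds $259,300 by $14,850, which is 10 full-or-partial $1,500 increments; reduction = 10 × $120 = $1,200, leaving $960. Disability Support Credit: income exceeds $57,700 by $216,450 → 433 increments × $140 = $60,620 ≥ base, so the credit is $0. total $960 + $0 = $960
Difference: |$600 − $960| = $360.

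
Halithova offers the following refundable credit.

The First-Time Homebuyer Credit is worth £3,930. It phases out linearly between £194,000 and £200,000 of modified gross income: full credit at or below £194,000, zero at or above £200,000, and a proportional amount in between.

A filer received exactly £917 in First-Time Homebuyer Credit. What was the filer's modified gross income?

£917 is 917/3,930 of the full £3,930, so 3,013/3,930 of the £6,000 range has been used: income = £194,000 + £6,000 × 3,013/3,930 = £198,600.

£198,600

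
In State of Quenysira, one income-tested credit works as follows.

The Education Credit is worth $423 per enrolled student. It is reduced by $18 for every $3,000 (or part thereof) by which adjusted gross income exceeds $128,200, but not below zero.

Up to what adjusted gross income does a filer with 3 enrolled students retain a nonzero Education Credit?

Full credit = 3 × $423 = $1,269.
After 70 increments the reduction is 70 × $18 = $1,260, leaving $9; one more increment wipes it out. Increment 70 ends at excess 70 × $3,000 = $210,000, so the highest qualifying income is $128,200 + $210,000 = $338,200.

$338,200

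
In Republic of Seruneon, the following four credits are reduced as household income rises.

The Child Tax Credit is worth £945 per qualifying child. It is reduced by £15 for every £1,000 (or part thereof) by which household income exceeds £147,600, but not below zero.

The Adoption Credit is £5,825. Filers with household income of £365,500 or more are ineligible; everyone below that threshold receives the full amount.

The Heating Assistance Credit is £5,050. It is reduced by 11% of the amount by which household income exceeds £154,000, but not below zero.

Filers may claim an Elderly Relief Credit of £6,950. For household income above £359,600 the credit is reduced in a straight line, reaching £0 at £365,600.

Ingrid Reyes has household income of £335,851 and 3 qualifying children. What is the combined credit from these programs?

£12,775

Child Tax Credit: base = 3 × £945 = £2,835. income exceeds £147,600 by £188,251 → 189 increments × £15 = £2,835 ≥ base, so the credit is £0.
Adoption Credit: £335,851 is below the £365,500 cutoff, so the full £5,825 applies.
Heating Assistance Credit: 11% of the £181,851 excess over £154,000 is £20,003.61 ≥ base, so the credit is £0.
Elderly Relief Credit: £335,851 is at or below the £359,600 threshold, so the full £6,950 applies.
Total: £0 + £5,825 + £0 + £6,950 = £12,775.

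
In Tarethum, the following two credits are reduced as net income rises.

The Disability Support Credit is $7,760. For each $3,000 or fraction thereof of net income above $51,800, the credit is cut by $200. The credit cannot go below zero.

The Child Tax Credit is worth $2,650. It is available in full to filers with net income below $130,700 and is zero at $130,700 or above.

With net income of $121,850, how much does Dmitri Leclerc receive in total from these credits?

$5,610

Disability Support Credit: income exceeds $51,800 by $70,050, which is 24 full-or-partial $3,000 increments; reduction = 24 × $200 = $4,800, leaving $2,960.
Child Tax Credit: $121,850 is below the $130,700 cutoff, so the full $2,650 applies.
Total: $2,960 + $2,650 = $5,610.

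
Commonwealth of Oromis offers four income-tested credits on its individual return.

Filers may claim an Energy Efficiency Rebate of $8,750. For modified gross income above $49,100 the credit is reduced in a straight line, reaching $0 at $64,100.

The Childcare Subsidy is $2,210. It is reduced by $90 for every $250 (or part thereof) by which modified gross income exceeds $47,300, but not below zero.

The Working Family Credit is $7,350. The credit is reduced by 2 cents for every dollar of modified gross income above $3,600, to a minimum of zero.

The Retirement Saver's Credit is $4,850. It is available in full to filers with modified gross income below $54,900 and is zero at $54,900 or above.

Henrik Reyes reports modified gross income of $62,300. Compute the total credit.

$7,226

Energy Efficiency Rebate: $62,300 is $13,200 into a $15,000 phase-out range, leaving 1,800/15,000 of the credit: $8,750 × 1,800/15,000 = $1,050.
Childcare Subsidy: income exceeds $47,300 by $15,000 → 60 increments × $90 = $5,400 ≥ base, so the credit is $0.
Working Family Credit: 2% of the $58,700 excess over $3,600 is $1,174; credit = $7,350 − $1,174 = $6,176.
Retirement Saver's Credit: $62,300 meets or exceeds the $54,900 cutoff, so the credit is $0.
Total: $1,050 + $0 + $6,176 + $0 = $7,226.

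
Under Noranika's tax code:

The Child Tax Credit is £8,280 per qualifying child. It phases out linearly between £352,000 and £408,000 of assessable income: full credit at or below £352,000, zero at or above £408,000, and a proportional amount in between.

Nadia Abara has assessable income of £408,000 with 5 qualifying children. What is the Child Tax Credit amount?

£0

Child Tax Credit: base = 5 × £8,280 = £41,400. £408,000 is at or above £408,000, so the credit is £0.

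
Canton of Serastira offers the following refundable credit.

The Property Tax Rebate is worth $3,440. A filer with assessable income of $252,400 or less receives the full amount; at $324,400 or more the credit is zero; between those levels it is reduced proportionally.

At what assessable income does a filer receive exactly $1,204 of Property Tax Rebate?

$299,200

$1,204 is 1,204/3,440 of the full $3,440, so 2,236/3,440 of the $72,000 range has been used: income = $252,400 + $72,000 × 2,236/3,440 = $299,200.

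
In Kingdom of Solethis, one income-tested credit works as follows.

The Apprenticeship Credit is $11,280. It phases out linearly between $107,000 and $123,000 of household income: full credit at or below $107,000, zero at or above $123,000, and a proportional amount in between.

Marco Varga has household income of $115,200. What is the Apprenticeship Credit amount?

$5,499

Apprenticeship Credit: $115,200 is $8,200 into a $16,000 phase-out range, leaving 7,800/16,000 of the credit: $11,280 × 7,800/16,000 = $5,499.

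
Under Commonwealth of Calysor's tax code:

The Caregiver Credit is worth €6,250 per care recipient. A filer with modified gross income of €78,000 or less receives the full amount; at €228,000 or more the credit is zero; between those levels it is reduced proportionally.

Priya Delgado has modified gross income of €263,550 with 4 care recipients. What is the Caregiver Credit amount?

Caregiver Credit: base = 4 × €6,250 = €25,000. €263,550 is at or above €228,000, so the credit is €0.

€0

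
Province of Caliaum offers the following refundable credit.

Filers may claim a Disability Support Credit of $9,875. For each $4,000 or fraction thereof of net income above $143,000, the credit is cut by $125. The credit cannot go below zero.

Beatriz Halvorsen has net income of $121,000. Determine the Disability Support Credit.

Disability Support Credit: $121,000 is at or below the $143,000 threshold, so the full $9,875 applies.

$9,875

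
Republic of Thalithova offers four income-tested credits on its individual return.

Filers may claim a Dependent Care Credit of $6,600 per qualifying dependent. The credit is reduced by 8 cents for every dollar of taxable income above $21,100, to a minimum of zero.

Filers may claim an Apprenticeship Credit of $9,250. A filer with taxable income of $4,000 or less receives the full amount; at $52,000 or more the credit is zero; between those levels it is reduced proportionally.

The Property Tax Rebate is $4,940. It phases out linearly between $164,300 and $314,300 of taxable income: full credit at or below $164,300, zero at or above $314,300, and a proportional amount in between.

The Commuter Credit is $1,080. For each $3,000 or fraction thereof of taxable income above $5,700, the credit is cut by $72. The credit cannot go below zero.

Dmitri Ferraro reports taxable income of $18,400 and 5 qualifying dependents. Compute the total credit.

$45,135

Dependent Care Credit: base = 5 × $6,600 = $33,000. $18,400 is at or below the $21,100 threshold, so the full $33,000 applies.
Apprenticeship Credit: $18,400 is $14,400 into a $48,000 phase-out range, leaving 33,600/48,000 of the credit: $9,250 × 33,600/48,000 = $6,475.
Property Tax Rebate: $18,400 is at or below the $164,300 threshold, so the full $4,940 applies.
Commuter Credit: income exceeds $5,700 by $12,700, which is 5 full-or-partial $3,000 increments; reduction = 5 × $72 = $360, leaving $720.
Total: $33,000 + $6,475 + $4,940 + $720 = $45,135.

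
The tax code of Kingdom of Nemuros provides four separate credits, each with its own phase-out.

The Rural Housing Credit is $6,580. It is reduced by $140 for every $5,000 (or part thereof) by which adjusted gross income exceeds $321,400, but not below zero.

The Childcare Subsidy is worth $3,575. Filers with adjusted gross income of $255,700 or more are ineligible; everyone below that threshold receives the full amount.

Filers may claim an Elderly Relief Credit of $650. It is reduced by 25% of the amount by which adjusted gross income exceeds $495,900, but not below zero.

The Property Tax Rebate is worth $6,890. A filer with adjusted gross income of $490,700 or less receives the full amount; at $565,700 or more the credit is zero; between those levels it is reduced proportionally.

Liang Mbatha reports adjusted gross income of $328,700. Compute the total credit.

$13,840

Rural Housing Credit: income exceeds $321,400 by $7,300, which is 2 full-or-partial $5,000 increments; reduction = 2 × $140 = $280, leaving $6,300.
Childcare Subsidy: $328,700 meets or exceeds the $255,700 cutoff, so the credit is $0.
Elderly Relief Credit: $328,700 is at or below the $495,900 threshold, so the full $650 applies.
Property Tax Rebate: $328,700 is at or below the $490,700 threshold, so the full $6,890 applies.
Total: $6,300 + $0 + $650 + $6,890 = $13,840.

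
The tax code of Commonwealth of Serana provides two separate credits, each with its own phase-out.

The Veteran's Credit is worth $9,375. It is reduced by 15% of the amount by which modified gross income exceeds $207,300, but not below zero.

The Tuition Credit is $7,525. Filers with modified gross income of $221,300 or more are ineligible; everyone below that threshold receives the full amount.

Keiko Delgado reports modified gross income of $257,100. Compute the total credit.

$1,905

Veteran's Credit: 15% of the $49,800 excess over $207,300 is $7,470; credit = $9,375 − $7,470 = $1,905.
Tuition Credit: $257,100 meets or exceeds the $221,300 cutoff, so the credit is $0.
Total: $1,905 + $0 = $1,905.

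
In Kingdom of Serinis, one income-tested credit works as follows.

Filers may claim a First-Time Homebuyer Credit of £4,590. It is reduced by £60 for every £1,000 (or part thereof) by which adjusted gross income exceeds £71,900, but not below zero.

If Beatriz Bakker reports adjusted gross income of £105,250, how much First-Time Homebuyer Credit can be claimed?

£2,550

First-Time Homebuyer Credit: income exceeds £71,900 by £33,350, which is 34 full-or-partial £1,000 increments; reduction = 34 × £60 = £2,040, leaving £2,550.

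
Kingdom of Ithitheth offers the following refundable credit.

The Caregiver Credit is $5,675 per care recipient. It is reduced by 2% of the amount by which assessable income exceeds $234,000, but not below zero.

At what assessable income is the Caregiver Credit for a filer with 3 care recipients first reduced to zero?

Full credit = 3 × $5,675 = $17,025.
The credit falls by 2% of each dollar above $234,000, so it reaches zero when the excess is $17,025 / 2% = $851,250: income = $234,000 + $851,250 = $1,085,250.

$1,085,250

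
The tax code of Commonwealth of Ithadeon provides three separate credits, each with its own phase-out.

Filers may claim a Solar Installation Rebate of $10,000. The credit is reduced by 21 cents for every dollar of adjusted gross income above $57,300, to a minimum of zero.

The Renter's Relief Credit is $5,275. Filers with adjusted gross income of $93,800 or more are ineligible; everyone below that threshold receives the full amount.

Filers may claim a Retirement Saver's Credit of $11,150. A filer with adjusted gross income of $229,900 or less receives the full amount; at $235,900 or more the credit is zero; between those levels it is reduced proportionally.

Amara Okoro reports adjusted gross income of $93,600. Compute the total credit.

Solar Installation Rebate: 21% of the $36,300 excess over $57,300 is $7,623; credit = $10,000 − $7,623 = $2,377.
Renter's Relief Credit: $93,600 is below the $93,800 cutoff, so the full $5,275 applies.
Retirement Saver's Credit: $93,600 is at or below the $229,900 threshold, so the full $11,150 applies.
Total: $2,377 + $5,275 + $11,150 = $18,802.

$18,802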